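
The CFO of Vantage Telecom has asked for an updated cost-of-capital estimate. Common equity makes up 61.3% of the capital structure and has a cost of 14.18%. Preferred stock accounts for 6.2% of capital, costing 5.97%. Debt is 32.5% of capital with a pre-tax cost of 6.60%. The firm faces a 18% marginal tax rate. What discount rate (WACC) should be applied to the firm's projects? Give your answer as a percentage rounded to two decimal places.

10.82%

After-tax cost of debt = 6.6% × (1 − 18%) = 5.4120%.
WACC = 0.613 × 14.1800% + 0.062 × 5.9700% + 0.325 × 5.4120% = 10.8214%.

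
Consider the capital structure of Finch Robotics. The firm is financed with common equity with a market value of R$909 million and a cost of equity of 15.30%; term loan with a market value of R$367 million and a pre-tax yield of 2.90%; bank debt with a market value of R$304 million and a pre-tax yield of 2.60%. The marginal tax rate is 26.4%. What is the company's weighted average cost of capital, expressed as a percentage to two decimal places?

9.67%

Total capital V = 909 + 367 + 304 = 1580.
Equity: weight = 909/1580 = 0.5753; cost = 15.3%.
Term loan: weight = 367/1580 = 0.2323; after-tax cost = 2.9% × (1 − 26.4%) = 2.1344%.
Bank debt: weight = 304/1580 = 0.1924; after-tax cost = 2.6% × (1 − 26.4%) = 1.9136%.
WACC = 0.5753 × 15.3000% + 0.2323 × 2.1344% + 0.1924 × 1.9136% = 9.6663%.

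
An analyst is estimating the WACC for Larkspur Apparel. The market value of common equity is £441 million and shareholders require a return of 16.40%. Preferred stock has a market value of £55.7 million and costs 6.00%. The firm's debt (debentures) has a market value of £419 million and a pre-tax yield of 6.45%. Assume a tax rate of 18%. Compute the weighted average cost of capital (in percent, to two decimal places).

10.68%

Total capital V = 441 + 55.7 + 419 = 915.7.
Equity: weight = 441/915.7 = 0.4816; cost = 16.4%.
Preferred: weight = 55.7/915.7 = 0.0608; cost = 6%.
Debentures: weight = 419/915.7 = 0.4576; after-tax cost = 6.45% × (1 − 18%) = 5.2890%.
WACC = 0.4816 × 16.4000% + 0.0608 × 6.0000% + 0.4576 × 5.2890% = 10.6833%.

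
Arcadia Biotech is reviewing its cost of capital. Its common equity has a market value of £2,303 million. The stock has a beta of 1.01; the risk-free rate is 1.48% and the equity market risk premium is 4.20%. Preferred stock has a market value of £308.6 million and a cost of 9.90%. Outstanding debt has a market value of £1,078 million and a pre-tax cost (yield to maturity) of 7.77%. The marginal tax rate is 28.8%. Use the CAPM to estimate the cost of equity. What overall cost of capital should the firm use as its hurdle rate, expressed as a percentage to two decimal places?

Cost of equity via CAPM: Re = 1.48% + 1.01 × 4.2% = 5.7220%.
Total capital V = 2303 + 308.6 + 1078 = 3689.6.
Equity: weight = 2303/3689.6 = 0.6242; cost = 5.722%.
Preferred: weight = 308.6/3689.6 = 0.0836; cost = 9.9%.
Debt: weight = 1078/3689.6 = 0.2922; after-tax cost = 7.77% × (1 − 28.8%) = 5.5322%.
WACC = 0.6242 × 5.7220% + 0.0836 × 9.9000% + 0.2922 × 5.5322% = 6.0160%.

6.02%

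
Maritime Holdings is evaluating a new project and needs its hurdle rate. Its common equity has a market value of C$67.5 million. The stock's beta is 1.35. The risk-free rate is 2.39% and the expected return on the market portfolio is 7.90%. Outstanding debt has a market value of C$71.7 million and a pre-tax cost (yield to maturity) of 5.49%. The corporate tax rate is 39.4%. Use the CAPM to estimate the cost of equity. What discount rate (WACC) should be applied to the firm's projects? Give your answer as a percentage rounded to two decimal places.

6.48%

Market risk premium = 7.9% − 2.39% = 5.51%.
Cost of equity via CAPM: Re = 2.39% + 1.35 × 5.51% = 9.8285%.
Total capital V = 67.5 + 71.7 = 139.2.
Equity: weight = 67.5/139.2 = 0.4849; cost = 9.8285%.
Debt: weight = 71.7/139.2 = 0.5151; after-tax cost = 5.49% × (1 − 39.4%) = 3.3269%.
WACC = 0.4849 × 9.8285% + 0.5151 × 3.3269% = 6.4796%.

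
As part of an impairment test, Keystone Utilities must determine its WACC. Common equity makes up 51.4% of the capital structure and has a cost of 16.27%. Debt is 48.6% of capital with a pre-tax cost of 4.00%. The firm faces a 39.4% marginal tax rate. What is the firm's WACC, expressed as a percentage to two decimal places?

9.54%

After-tax cost of debt = 4% × (1 − 39.4%) = 2.4240%.
WACC = 0.514 × 16.2700% + 0.486 × 2.4240% = 9.5408%.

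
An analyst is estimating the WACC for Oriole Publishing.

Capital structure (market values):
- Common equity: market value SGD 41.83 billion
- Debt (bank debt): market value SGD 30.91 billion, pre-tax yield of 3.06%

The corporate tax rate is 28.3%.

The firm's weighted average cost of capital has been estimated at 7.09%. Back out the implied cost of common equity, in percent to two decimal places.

10.71%

Total capital V = 41.83 + 30.91 = 72.74.
Equity weight = 41.83/72.74 = 0.5751.
Bank debt weight = 30.91/72.74 = 0.4249.
Debt contribution = 0.4249 × 3.06% × (1 − 28.3%) = 0.9323%.
Required equity contribution = 7.09% − 0.9323% = 6.1577%.
Re = 6.1577% / 0.5751 = 10.7079%.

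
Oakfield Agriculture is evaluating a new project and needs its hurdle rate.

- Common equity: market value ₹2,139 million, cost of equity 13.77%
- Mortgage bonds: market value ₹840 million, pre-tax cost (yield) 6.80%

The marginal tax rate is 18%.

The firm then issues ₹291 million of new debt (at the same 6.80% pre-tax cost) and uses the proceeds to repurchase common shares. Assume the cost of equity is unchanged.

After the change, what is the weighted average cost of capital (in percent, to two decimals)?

10.66%

After the change:
Total capital V = 1848 + 1131 = 2979.
Equity: weight = 1848/2979 = 0.6203; cost = 13.77%.
Mortgage bonds: weight = 1131/2979 = 0.3797; after-tax cost = 6.8% × (1 − 18%) = 5.5760%.
WACC = 0.6203 × 13.7700% + 0.3797 × 5.5760% = 10.6591%.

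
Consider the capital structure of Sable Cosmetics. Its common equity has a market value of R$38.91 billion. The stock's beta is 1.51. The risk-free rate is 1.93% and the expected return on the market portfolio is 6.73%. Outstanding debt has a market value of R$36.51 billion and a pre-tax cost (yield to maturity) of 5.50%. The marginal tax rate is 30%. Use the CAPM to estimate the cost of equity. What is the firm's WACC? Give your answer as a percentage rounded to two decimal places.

Market risk premium = 6.73% − 1.93% = 4.8%.
Cost of equity via CAPM: Re = 1.93% + 1.51 × 4.8% = 9.1780%.
Total capital V = 38.91 + 36.51 = 75.42.
Equity: weight = 38.91/75.42 = 0.5159; cost = 9.178%.
Debt: weight = 36.51/75.42 = 0.4841; after-tax cost = 5.5% × (1 − 30%) = 3.8500%.
WACC = 0.5159 × 9.1780% + 0.4841 × 3.8500% = 6.5988%.

6.60%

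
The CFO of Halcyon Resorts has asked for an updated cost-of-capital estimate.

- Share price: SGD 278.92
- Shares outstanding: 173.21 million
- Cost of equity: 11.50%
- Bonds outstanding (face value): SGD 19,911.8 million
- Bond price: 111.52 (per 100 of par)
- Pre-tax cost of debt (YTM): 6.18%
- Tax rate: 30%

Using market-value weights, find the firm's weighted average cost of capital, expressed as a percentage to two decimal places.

Market value of equity E = 278.92 × 173.21m = 48311.7332m. Market value of debt D = 19911.8m × 111.52/100 = 22205.63936m.
Total capital V = 48311.7332 + 22205.63936 = 70517.37256.
Equity: weight = 48311.7332/70517.37256 = 0.6851; cost = 11.5%.
Bonds outstanding: weight = 22205.63936/70517.37256 = 0.3149; after-tax cost = 6.18% × (1 − 30%) = 4.3260%.
WACC = 0.6851 × 11.5000% + 0.3149 × 4.3260% = 9.2409%.

9.24%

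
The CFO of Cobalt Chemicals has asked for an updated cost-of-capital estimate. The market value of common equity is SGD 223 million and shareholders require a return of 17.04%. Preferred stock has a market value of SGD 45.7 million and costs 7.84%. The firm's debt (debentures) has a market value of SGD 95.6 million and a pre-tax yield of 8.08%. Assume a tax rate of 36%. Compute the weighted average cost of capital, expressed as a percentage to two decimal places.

Total capital V = 223 + 45.7 + 95.6 = 364.3.
Equity: weight = 223/364.3 = 0.6121; cost = 17.04%.
Preferred: weight = 45.7/364.3 = 0.1254; cost = 7.84%.
Debentures: weight = 95.6/364.3 = 0.2624; after-tax cost = 8.08% × (1 − 36%) = 5.1712%.
WACC = 0.6121 × 17.0400% + 0.1254 × 7.8400% + 0.2624 × 5.1712% = 12.7713%.

12.77%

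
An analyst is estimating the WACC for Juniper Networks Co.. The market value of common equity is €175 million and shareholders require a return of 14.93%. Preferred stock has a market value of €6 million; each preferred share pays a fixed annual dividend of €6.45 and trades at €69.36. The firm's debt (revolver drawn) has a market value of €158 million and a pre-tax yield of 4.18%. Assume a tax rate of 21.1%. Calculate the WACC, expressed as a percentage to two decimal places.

Cost of preferred: Rp = 6.45 / 69.36 = 9.2993%.
Total capital V = 175 + 6 + 158 = 339.
Equity: weight = 175/339 = 0.5162; cost = 14.93%.
Preferred: weight = 6/339 = 0.0177; cost = 9.2993%.
Revolver drawn: weight = 158/339 = 0.4661; after-tax cost = 4.18% × (1 − 21.1%) = 3.2980%.
WACC = 0.5162 × 14.9300% + 0.0177 × 9.2993% + 0.4661 × 3.2980% = 9.4089%.

9.41%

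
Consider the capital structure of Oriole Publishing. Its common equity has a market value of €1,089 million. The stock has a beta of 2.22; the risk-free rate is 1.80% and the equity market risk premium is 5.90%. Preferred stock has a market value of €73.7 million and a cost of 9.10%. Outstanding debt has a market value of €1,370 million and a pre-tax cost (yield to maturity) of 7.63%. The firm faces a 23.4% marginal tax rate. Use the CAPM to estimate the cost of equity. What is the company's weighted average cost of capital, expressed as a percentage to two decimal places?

Cost of equity via CAPM: Re = 1.8% + 2.22 × 5.9% = 14.8980%.
Total capital V = 1089 + 73.7 + 1370 = 2532.7.
Equity: weight = 1089/2532.7 = 0.4300; cost = 14.898%.
Preferred: weight = 73.7/2532.7 = 0.0291; cost = 9.1%.
Debt: weight = 1370/2532.7 = 0.5409; after-tax cost = 7.63% × (1 − 23.4%) = 5.8446%.
WACC = 0.4300 × 14.8980% + 0.0291 × 9.1000% + 0.5409 × 5.8446% = 9.8321%.

9.83%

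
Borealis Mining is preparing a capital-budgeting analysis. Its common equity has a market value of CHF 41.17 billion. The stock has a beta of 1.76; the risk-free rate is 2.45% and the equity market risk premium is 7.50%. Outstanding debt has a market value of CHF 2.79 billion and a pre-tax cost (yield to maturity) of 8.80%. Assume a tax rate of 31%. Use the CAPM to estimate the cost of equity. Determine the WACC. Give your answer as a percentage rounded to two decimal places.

Cost of equity via CAPM: Re = 2.45% + 1.76 × 7.5% = 15.6500%.
Total capital V = 41.17 + 2.79 = 43.96.
Equity: weight = 41.17/43.96 = 0.9365; cost = 15.65%.
Debt: weight = 2.79/43.96 = 0.0635; after-tax cost = 8.8% × (1 − 31%) = 6.0720%.
WACC = 0.9365 × 15.6500% + 0.0635 × 6.0720% = 15.0421%.

15.04%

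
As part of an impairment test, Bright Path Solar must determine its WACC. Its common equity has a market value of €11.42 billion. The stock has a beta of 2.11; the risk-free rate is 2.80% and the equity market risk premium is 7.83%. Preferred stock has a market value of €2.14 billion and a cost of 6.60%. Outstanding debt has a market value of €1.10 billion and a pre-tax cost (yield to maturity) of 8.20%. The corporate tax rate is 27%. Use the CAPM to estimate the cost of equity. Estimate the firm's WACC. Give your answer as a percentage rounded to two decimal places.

16.46%

Cost of equity via CAPM: Re = 2.8% + 2.11 × 7.83% = 19.3213%.
Total capital V = 11.42 + 2.14 + 1.1 = 14.66.
Equity: weight = 11.42/14.66 = 0.7790; cost = 19.3213%.
Preferred: weight = 2.14/14.66 = 0.1460; cost = 6.6%.
Debt: weight = 1.1/14.66 = 0.0750; after-tax cost = 8.2% × (1 − 27%) = 5.9860%.
WACC = 0.7790 × 19.3213% + 0.1460 × 6.6000% + 0.0750 × 5.9860% = 16.4637%.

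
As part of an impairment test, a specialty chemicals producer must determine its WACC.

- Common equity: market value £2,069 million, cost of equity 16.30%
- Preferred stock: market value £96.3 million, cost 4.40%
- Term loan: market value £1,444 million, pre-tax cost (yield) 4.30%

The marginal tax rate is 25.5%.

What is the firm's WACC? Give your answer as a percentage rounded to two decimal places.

10.74%

Total capital V = 2069 + 96.3 + 1444 = 3609.3.
Equity: weight = 2069/3609.3 = 0.5732; cost = 16.3%.
Preferred: weight = 96.3/3609.3 = 0.0267; cost = 4.4%.
Term loan: weight = 1444/3609.3 = 0.4001; after-tax cost = 4.3% × (1 − 25.5%) = 3.2035%.
WACC = 0.5732 × 16.3000% + 0.0267 × 4.4000% + 0.4001 × 3.2035% = 10.7429%.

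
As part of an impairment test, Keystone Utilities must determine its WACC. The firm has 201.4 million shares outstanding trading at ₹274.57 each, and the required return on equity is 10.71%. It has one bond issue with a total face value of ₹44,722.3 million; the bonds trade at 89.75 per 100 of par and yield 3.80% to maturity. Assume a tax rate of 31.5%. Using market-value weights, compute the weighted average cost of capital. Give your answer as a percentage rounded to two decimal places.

Market value of equity E = 274.57 × 201.4m = 55298.398m. Market value of debt D = 44722.3m × 89.75/100 = 40138.26425m.
Total capital V = 55298.398 + 40138.26425 = 95436.66225.
Equity: weight = 55298.398/95436.66225 = 0.5794; cost = 10.71%.
Bonds outstanding: weight = 40138.26425/95436.66225 = 0.4206; after-tax cost = 3.8% × (1 − 31.5%) = 2.6030%.
WACC = 0.5794 × 10.7100% + 0.4206 × 2.6030% = 7.3004%.

7.30%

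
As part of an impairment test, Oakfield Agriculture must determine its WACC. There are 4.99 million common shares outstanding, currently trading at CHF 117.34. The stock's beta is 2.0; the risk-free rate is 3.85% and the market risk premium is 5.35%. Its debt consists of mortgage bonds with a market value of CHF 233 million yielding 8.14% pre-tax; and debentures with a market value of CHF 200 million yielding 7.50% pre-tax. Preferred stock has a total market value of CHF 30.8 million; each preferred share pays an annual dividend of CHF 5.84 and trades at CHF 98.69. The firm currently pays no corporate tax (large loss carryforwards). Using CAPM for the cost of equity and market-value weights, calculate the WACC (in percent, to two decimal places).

Cost of equity via CAPM: Re = 3.85% + 2.0 × 5.35% = 14.5500%.
Cost of preferred: Rp = 5.84 / 98.69 = 5.9175%.
Market value of equity E = 117.34 × 4.99m = 585.5266m.
Total capital V = 585.5266 + 30.8 + 233 + 200 = 1049.3266.
Equity: weight = 585.5266/1049.3266 = 0.5580; cost = 14.55%.
Preferred: weight = 30.8/1049.3266 = 0.0294; cost = 5.9175%.
Mortgage bonds: weight = 233/1049.3266 = 0.2220; after-tax cost = 8.14% × (1 − 0%) = 8.1400%.
Debentures: weight = 200/1049.3266 = 0.1906; after-tax cost = 7.5% × (1 − 0%) = 7.5000%.
WACC = 0.5580 × 14.5500% + 0.0294 × 5.9175% + 0.2220 × 8.1400% + 0.1906 × 7.5000% = 11.5296%.

11.53%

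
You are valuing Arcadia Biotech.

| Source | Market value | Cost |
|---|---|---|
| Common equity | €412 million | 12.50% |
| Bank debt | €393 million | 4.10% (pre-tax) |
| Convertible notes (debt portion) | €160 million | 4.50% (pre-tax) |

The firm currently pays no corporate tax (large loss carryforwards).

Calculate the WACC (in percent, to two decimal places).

Total capital V = 412 + 393 + 160 = 965.
Equity: weight = 412/965 = 0.4269; cost = 12.5%.
Bank debt: weight = 393/965 = 0.4073; after-tax cost = 4.1% × (1 − 0%) = 4.1000%.
Convertible notes (debt portion): weight = 160/965 = 0.1658; after-tax cost = 4.5% × (1 − 0%) = 4.5000%.
WACC = 0.4269 × 12.5000% + 0.4073 × 4.1000% + 0.1658 × 4.5000% = 7.7526%.

7.75%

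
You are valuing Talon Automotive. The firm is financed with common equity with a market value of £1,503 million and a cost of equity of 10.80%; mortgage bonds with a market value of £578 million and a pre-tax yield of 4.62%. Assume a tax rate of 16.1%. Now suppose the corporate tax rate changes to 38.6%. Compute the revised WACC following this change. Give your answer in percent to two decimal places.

8.59%

After the change:
Total capital V = 1503 + 578 = 2081.
Equity: weight = 1503/2081 = 0.7222; cost = 10.8%.
Mortgage bonds: weight = 578/2081 = 0.2778; after-tax cost = 4.62% × (1 − 38.6%) = 2.8367%.
WACC = 0.7222 × 10.8000% + 0.2778 × 2.8367% = 8.5882%.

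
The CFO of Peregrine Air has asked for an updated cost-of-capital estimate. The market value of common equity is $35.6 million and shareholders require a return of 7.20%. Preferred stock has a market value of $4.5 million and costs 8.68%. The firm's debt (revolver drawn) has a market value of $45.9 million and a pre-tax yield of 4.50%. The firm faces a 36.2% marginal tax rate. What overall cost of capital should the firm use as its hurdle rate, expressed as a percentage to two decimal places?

4.97%

Total capital V = 35.6 + 4.5 + 45.9 = 86.
Equity: weight = 35.6/86 = 0.4140; cost = 7.2%.
Preferred: weight = 4.5/86 = 0.0523; cost = 8.68%.
Revolver drawn: weight = 45.9/86 = 0.5337; after-tax cost = 4.5% × (1 − 36.2%) = 2.8710%.
WACC = 0.4140 × 7.2000% + 0.0523 × 8.6800% + 0.5337 × 2.8710% = 4.9670%.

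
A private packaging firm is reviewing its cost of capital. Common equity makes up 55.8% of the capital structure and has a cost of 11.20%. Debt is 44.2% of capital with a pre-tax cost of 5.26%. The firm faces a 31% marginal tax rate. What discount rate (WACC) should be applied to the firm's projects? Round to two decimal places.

7.85%

After-tax cost of debt = 5.26% × (1 − 31%) = 3.6294%.
WACC = 0.558 × 11.2000% + 0.442 × 3.6294% = 7.8538%.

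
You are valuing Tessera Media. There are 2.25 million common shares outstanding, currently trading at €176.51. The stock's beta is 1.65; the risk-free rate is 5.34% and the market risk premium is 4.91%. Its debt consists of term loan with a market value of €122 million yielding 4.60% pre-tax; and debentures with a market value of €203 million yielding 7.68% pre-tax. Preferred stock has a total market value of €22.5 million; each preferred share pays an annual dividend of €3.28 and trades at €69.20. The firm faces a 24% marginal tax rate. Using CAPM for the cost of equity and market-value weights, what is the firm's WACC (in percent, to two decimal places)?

9.48%

Cost of equity via CAPM: Re = 5.34% + 1.65 × 4.91% = 13.4415%.
Cost of preferred: Rp = 3.28 / 69.2 = 4.7399%.
Market value of equity E = 176.51 × 2.25m = 397.1475m.
Total capital V = 397.1475 + 22.5 + 122 + 203 = 744.6475.
Equity: weight = 397.1475/744.6475 = 0.5333; cost = 13.4415%.
Preferred: weight = 22.5/744.6475 = 0.0302; cost = 4.7399%.
Term loan: weight = 122/744.6475 = 0.1638; after-tax cost = 4.6% × (1 − 24%) = 3.4960%.
Debentures: weight = 203/744.6475 = 0.2726; after-tax cost = 7.68% × (1 − 24%) = 5.8368%.
WACC = 0.5333 × 13.4415% + 0.0302 × 4.7399% + 0.1638 × 3.4960% + 0.2726 × 5.8368% = 9.4760%.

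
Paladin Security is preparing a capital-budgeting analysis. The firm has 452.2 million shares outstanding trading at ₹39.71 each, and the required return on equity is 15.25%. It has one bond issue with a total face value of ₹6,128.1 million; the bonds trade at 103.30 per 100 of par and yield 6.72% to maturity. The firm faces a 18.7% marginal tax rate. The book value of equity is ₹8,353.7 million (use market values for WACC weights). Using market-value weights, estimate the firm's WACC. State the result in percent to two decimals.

12.70%

Market value of equity E = 39.71 × 452.2m = 17956.862m. Market value of debt D = 6128.1m × 103.3/100 = 6330.3273m.
Total capital V = 17956.862 + 6330.3273 = 24287.1893.
Equity: weight = 17956.862/24287.1893 = 0.7394; cost = 15.25%.
Bonds outstanding: weight = 6330.3273/24287.1893 = 0.2606; after-tax cost = 6.72% × (1 − 18.7%) = 5.4634%.
WACC = 0.7394 × 15.2500% + 0.2606 × 5.4634% = 12.6992%.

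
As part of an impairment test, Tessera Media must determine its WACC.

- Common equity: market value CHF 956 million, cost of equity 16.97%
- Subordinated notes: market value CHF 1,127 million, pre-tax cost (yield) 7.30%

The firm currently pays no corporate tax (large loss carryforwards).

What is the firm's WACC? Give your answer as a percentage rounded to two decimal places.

11.74%

Total capital V = 956 + 1127 = 2083.
Equity: weight = 956/2083 = 0.4590; cost = 16.97%.
Subordinated notes: weight = 1127/2083 = 0.5410; after-tax cost = 7.3% × (1 − 0%) = 7.3000%.
WACC = 0.4590 × 16.9700% + 0.5410 × 7.3000% = 11.7381%.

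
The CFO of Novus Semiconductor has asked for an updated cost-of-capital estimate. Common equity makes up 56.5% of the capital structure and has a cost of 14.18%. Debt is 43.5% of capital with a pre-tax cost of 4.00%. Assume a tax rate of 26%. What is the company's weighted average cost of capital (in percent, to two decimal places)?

9.30%

After-tax cost of debt = 4% × (1 − 26%) = 2.9600%.
WACC = 0.565 × 14.1800% + 0.435 × 2.9600% = 9.2993%.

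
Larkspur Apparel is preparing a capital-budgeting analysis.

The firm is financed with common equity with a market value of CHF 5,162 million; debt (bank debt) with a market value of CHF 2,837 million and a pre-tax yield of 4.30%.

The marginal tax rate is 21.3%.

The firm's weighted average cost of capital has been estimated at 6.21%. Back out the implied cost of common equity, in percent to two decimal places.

Total capital V = 5162 + 2837 = 7999.
Equity weight = 5162/7999 = 0.6453.
Bank debt weight = 2837/7999 = 0.3547.
Debt contribution = 0.3547 × 4.3% × (1 − 21.3%) = 1.2002%.
Required equity contribution = 6.21% − 1.2002% = 5.0098%.
Re = 5.0098% / 0.6453 = 7.7631%.

7.76%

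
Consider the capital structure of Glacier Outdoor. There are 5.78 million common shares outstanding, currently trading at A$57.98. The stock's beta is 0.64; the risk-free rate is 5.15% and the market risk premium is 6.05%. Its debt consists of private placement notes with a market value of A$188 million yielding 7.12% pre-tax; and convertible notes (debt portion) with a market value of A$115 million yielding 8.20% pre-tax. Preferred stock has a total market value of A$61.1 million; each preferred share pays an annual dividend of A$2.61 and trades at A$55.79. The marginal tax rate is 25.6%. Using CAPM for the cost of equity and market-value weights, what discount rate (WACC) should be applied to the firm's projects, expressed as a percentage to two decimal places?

7.16%

Cost of equity via CAPM: Re = 5.15% + 0.64 × 6.05% = 9.0220%.
Cost of preferred: Rp = 2.61 / 55.79 = 4.6783%.
Market value of equity E = 57.98 × 5.78m = 335.1244m.
Total capital V = 335.1244 + 61.1 + 188 + 115 = 699.2244.
Equity: weight = 335.1244/699.2244 = 0.4793; cost = 9.022%.
Preferred: weight = 61.1/699.2244 = 0.0874; cost = 4.6783%.
Private placement notes: weight = 188/699.2244 = 0.2689; after-tax cost = 7.12% × (1 − 25.6%) = 5.2973%.
Convertible notes (debt portion): weight = 115/699.2244 = 0.1645; after-tax cost = 8.2% × (1 − 25.6%) = 6.1008%.
WACC = 0.4793 × 9.0220% + 0.0874 × 4.6783% + 0.2689 × 5.2973% + 0.1645 × 6.1008% = 7.1605%.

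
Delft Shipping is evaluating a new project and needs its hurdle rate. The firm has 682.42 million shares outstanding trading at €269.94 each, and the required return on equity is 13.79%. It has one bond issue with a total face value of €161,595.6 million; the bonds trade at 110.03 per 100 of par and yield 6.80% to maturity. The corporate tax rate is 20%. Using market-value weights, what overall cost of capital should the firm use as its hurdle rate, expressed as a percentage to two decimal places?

Market value of equity E = 269.94 × 682.42m = 184212.4548m. Market value of debt D = 161595.6m × 110.03/100 = 177803.63868m.
Total capital V = 184212.4548 + 177803.63868 = 362016.09348.
Equity: weight = 184212.4548/362016.09348 = 0.5089; cost = 13.79%.
Bonds outstanding: weight = 177803.63868/362016.09348 = 0.4911; after-tax cost = 6.8% × (1 − 20%) = 5.4400%.
WACC = 0.5089 × 13.7900% + 0.4911 × 5.4400% = 9.6889%.

9.69%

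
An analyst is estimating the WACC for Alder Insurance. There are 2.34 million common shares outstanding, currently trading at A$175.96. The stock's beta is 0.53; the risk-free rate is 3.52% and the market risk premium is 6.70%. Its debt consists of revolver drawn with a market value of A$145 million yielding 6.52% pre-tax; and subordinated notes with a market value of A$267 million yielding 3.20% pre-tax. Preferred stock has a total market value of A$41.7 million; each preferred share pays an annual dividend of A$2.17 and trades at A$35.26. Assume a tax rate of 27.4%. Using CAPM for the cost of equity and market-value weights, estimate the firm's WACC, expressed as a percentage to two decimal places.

5.17%

Cost of equity via CAPM: Re = 3.52% + 0.53 × 6.7% = 7.0710%.
Cost of preferred: Rp = 2.17 / 35.26 = 6.1543%.
Market value of equity E = 175.96 × 2.34m = 411.7464m.
Total capital V = 411.7464 + 41.7 + 145 + 267 = 865.4464.
Equity: weight = 411.7464/865.4464 = 0.4758; cost = 7.071%.
Preferred: weight = 41.7/865.4464 = 0.0482; cost = 6.1543%.
Revolver drawn: weight = 145/865.4464 = 0.1675; after-tax cost = 6.52% × (1 − 27.4%) = 4.7335%.
Subordinated notes: weight = 267/865.4464 = 0.3085; after-tax cost = 3.2% × (1 − 27.4%) = 2.3232%.
WACC = 0.4758 × 7.0710% + 0.0482 × 6.1543% + 0.1675 × 4.7335% + 0.3085 × 2.3232% = 5.1705%.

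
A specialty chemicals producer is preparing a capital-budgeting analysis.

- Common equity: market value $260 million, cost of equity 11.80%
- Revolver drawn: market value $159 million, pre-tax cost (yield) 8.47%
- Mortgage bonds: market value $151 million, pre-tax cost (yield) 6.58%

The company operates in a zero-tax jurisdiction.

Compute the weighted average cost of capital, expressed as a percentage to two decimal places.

9.49%

Total capital V = 260 + 159 + 151 = 570.
Equity: weight = 260/570 = 0.4561; cost = 11.8%.
Revolver drawn: weight = 159/570 = 0.2789; after-tax cost = 8.47% × (1 − 0%) = 8.4700%.
Mortgage bonds: weight = 151/570 = 0.2649; after-tax cost = 6.58% × (1 − 0%) = 6.5800%.
WACC = 0.4561 × 11.8000% + 0.2789 × 8.4700% + 0.2649 × 6.5800% = 9.4883%.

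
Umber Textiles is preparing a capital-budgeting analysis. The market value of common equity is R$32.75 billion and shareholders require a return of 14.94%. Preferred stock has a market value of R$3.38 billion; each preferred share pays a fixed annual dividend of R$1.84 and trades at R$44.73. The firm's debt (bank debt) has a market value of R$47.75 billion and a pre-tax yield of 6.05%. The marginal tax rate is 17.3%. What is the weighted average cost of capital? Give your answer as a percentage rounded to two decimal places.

8.85%

Cost of preferred: Rp = 1.84 / 44.73 = 4.1136%.
Total capital V = 32.75 + 3.38 + 47.75 = 83.88.
Equity: weight = 32.75/83.88 = 0.3904; cost = 14.94%.
Preferred: weight = 3.38/83.88 = 0.0403; cost = 4.1136%.
Bank debt: weight = 47.75/83.88 = 0.5693; after-tax cost = 6.05% × (1 − 17.3%) = 5.0033%.
WACC = 0.3904 × 14.9400% + 0.0403 × 4.1136% + 0.5693 × 5.0033% = 8.8471%.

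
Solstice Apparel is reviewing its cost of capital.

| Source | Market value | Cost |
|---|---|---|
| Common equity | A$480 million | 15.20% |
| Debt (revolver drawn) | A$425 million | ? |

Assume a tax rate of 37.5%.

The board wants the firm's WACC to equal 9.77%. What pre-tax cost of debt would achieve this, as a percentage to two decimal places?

Total capital V = 480 + 425 = 905.
Equity weight = 480/905 = 0.5304.
Revolver drawn weight = 425/905 = 0.4696.
Equity contribution = 0.5304 × 15.2% = 8.0619%.
Remaining for debt = 9.77% − 8.0619% = 1.7081%.
Rd × (1 − 37.5%) × 0.4696 = 1.7081%  ⇒  Rd = 5.8197%.

5.82%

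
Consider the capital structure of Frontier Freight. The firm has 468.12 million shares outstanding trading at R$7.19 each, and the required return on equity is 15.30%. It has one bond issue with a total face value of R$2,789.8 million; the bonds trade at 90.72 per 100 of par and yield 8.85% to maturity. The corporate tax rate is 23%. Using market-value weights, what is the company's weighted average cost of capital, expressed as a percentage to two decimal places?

11.66%

Market value of equity E = 7.19 × 468.12m = 3365.7828m. Market value of debt D = 2789.8m × 90.72/100 = 2530.90656m.
Total capital V = 3365.7828 + 2530.90656 = 5896.68936.
Equity: weight = 3365.7828/5896.68936 = 0.5708; cost = 15.3%.
Bonds outstanding: weight = 2530.90656/5896.68936 = 0.4292; after-tax cost = 8.85% × (1 − 23%) = 6.8145%.
WACC = 0.5708 × 15.3000% + 0.4292 × 6.8145% = 11.6580%.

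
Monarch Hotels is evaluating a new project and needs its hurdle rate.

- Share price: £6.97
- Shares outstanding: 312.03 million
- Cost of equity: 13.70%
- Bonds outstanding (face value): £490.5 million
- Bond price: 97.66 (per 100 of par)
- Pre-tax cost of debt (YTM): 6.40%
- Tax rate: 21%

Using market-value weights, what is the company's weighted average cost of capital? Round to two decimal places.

12.14%

Market value of equity E = 6.97 × 312.03m = 2174.8491m. Market value of debt D = 490.5m × 97.66/100 = 479.0223m.
Total capital V = 2174.8491 + 479.0223 = 2653.8714.
Equity: weight = 2174.8491/2653.8714 = 0.8195; cost = 13.7%.
Bonds outstanding: weight = 479.0223/2653.8714 = 0.1805; after-tax cost = 6.4% × (1 − 21%) = 5.0560%.
WACC = 0.8195 × 13.7000% + 0.1805 × 5.0560% = 12.1398%.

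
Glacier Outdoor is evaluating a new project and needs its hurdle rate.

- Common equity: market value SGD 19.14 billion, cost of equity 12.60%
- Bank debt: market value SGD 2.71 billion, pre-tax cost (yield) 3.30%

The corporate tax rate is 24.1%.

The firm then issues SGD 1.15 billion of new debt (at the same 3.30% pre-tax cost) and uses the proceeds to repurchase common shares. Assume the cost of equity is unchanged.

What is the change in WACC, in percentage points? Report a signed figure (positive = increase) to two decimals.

Current WACC:
Total capital V = 19.14 + 2.71 = 21.85.
Equity: weight = 19.14/21.85 = 0.8760; cost = 12.6%.
Bank debt: weight = 2.71/21.85 = 0.1240; after-tax cost = 3.3% × (1 − 24.1%) = 2.5047%.
WACC = 0.8760 × 12.6000% + 0.1240 × 2.5047% = 11.3479%.
After the change:
Total capital V = 17.99 + 3.86 = 21.85.
Equity: weight = 17.99/21.85 = 0.8233; cost = 12.6%.
Bank debt: weight = 3.86/21.85 = 0.1767; after-tax cost = 3.3% × (1 − 24.1%) = 2.5047%.
WACC = 0.8233 × 12.6000% + 0.1767 × 2.5047% = 10.8166%.
Change in WACC = 10.8166% − 11.3479% = -0.5313 pp.

-0.53 pp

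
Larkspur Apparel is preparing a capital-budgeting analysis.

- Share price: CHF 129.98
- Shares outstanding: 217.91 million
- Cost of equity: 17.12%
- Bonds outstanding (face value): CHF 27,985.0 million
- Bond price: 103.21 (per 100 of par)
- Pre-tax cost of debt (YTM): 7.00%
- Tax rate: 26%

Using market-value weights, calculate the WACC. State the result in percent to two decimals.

11.09%

Market value of equity E = 129.98 × 217.91m = 28323.9418m. Market value of debt D = 27985m × 103.21/100 = 28883.3185m.
Total capital V = 28323.9418 + 28883.3185 = 57207.2603.
Equity: weight = 28323.9418/57207.2603 = 0.4951; cost = 17.12%.
Bonds outstanding: weight = 28883.3185/57207.2603 = 0.5049; after-tax cost = 7% × (1 − 26%) = 5.1800%.
WACC = 0.4951 × 17.1200% + 0.5049 × 5.1800% = 11.0916%.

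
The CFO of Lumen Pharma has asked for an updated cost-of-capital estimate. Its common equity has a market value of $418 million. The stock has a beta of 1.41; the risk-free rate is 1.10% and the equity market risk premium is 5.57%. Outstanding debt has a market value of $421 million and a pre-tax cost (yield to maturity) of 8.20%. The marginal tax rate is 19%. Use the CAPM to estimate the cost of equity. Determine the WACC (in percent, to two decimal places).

Cost of equity via CAPM: Re = 1.1% + 1.41 × 5.57% = 8.9537%.
Total capital V = 418 + 421 = 839.
Equity: weight = 418/839 = 0.4982; cost = 8.9537%.
Debt: weight = 421/839 = 0.5018; after-tax cost = 8.2% × (1 − 19%) = 6.6420%.
WACC = 0.4982 × 8.9537% + 0.5018 × 6.6420% = 7.7937%.

7.79%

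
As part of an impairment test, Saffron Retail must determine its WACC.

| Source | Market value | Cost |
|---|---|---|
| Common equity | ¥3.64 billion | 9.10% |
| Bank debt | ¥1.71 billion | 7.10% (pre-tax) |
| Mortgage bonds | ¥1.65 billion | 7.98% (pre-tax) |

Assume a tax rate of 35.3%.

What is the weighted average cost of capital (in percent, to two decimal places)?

7.07%

Total capital V = 3.64 + 1.71 + 1.65 = 7.
Equity: weight = 3.64/7 = 0.5200; cost = 9.1%.
Bank debt: weight = 1.71/7 = 0.2443; after-tax cost = 7.1% × (1 − 35.3%) = 4.5937%.
Mortgage bonds: weight = 1.65/7 = 0.2357; after-tax cost = 7.98% × (1 − 35.3%) = 5.1631%.
WACC = 0.5200 × 9.1000% + 0.2443 × 4.5937% + 0.2357 × 5.1631% = 7.0712%.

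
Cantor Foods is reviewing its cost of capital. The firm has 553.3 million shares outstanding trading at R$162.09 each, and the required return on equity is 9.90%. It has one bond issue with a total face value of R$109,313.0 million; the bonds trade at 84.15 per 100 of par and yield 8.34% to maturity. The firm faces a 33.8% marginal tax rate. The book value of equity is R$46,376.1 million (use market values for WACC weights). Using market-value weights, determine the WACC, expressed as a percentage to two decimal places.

7.68%

Market value of equity E = 162.09 × 553.3m = 89684.397m. Market value of debt D = 109313m × 84.15/100 = 91986.8895m.
Total capital V = 89684.397 + 91986.8895 = 181671.2865.
Equity: weight = 89684.397/181671.2865 = 0.4937; cost = 9.9%.
Bonds outstanding: weight = 91986.8895/181671.2865 = 0.5063; after-tax cost = 8.34% × (1 − 33.8%) = 5.5211%.
WACC = 0.4937 × 9.9000% + 0.5063 × 5.5211% = 7.6828%.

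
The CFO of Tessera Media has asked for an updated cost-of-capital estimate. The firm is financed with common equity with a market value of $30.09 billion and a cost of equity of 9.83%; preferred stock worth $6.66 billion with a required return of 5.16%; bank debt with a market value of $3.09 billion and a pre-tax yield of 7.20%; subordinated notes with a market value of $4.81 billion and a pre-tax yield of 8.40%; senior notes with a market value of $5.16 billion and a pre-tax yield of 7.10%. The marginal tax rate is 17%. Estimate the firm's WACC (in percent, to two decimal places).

8.28%

Total capital V = 30.09 + 6.66 + 3.09 + 4.81 + 5.16 = 49.81.
Equity: weight = 30.09/49.81 = 0.6041; cost = 9.83%.
Preferred: weight = 6.66/49.81 = 0.1337; cost = 5.16%.
Bank debt: weight = 3.09/49.81 = 0.0620; after-tax cost = 7.2% × (1 − 17%) = 5.9760%.
Subordinated notes: weight = 4.81/49.81 = 0.0966; after-tax cost = 8.4% × (1 − 17%) = 6.9720%.
Senior notes: weight = 5.16/49.81 = 0.1036; after-tax cost = 7.1% × (1 − 17%) = 5.8930%.
WACC = 0.6041 × 9.8300% + 0.1337 × 5.1600% + 0.0620 × 5.9760% + 0.0966 × 6.9720% + 0.1036 × 5.8930% = 8.2827%.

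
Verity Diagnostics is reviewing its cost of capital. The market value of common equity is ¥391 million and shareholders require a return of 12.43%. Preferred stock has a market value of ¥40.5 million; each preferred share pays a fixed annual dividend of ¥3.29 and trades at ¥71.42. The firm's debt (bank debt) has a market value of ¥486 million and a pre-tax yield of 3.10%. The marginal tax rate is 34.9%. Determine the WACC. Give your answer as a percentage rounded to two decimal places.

Cost of preferred: Rp = 3.29 / 71.42 = 4.6066%.
Total capital V = 391 + 40.5 + 486 = 917.5.
Equity: weight = 391/917.5 = 0.4262; cost = 12.43%.
Preferred: weight = 40.5/917.5 = 0.0441; cost = 4.6066%.
Bank debt: weight = 486/917.5 = 0.5297; after-tax cost = 3.1% × (1 − 34.9%) = 2.0181%.
WACC = 0.4262 × 12.4300% + 0.0441 × 4.6066% + 0.5297 × 2.0181% = 6.5695%.

6.57%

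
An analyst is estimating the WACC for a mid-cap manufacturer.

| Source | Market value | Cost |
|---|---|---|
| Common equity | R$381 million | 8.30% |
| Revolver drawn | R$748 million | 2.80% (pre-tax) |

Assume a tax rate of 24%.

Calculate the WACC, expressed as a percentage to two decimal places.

Total capital V = 381 + 748 = 1129.
Equity: weight = 381/1129 = 0.3375; cost = 8.3%.
Revolver drawn: weight = 748/1129 = 0.6625; after-tax cost = 2.8% × (1 − 24%) = 2.1280%.
WACC = 0.3375 × 8.3000% + 0.6625 × 2.1280% = 4.2108%.

4.21%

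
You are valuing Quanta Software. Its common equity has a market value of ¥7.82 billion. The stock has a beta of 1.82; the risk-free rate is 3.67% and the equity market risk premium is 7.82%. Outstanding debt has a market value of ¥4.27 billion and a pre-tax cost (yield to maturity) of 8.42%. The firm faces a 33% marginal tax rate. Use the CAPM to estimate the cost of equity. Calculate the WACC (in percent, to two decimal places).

13.57%

Cost of equity via CAPM: Re = 3.67% + 1.82 × 7.82% = 17.9024%.
Total capital V = 7.82 + 4.27 = 12.09.
Equity: weight = 7.82/12.09 = 0.6468; cost = 17.9024%.
Debt: weight = 4.27/12.09 = 0.3532; after-tax cost = 8.42% × (1 − 33%) = 5.6414%.
WACC = 0.6468 × 17.9024% + 0.3532 × 5.6414% = 13.5720%.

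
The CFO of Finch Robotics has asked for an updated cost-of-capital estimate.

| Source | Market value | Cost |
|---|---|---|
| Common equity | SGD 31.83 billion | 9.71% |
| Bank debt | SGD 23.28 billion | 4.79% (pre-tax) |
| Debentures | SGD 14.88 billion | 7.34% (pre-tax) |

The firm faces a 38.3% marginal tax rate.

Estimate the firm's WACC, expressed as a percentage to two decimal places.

6.36%

Total capital V = 31.83 + 23.28 + 14.88 = 69.99.
Equity: weight = 31.83/69.99 = 0.4548; cost = 9.71%.
Bank debt: weight = 23.28/69.99 = 0.3326; after-tax cost = 4.79% × (1 − 38.3%) = 2.9554%.
Debentures: weight = 14.88/69.99 = 0.2126; after-tax cost = 7.34% × (1 − 38.3%) = 4.5288%.
WACC = 0.4548 × 9.7100% + 0.3326 × 2.9554% + 0.2126 × 4.5288% = 6.3618%.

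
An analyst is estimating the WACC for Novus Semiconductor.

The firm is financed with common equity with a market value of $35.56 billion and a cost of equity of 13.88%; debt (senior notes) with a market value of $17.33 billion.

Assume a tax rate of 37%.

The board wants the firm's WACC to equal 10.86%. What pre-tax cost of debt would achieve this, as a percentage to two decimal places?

Total capital V = 35.56 + 17.33 = 52.89.
Equity weight = 35.56/52.89 = 0.6723.
Senior notes weight = 17.33/52.89 = 0.3277.
Equity contribution = 0.6723 × 13.88% = 9.3321%.
Remaining for debt = 10.86% − 9.3321% = 1.5279%.
Rd × (1 − 37%) × 0.3277 = 1.5279%  ⇒  Rd = 7.4018%.

7.40%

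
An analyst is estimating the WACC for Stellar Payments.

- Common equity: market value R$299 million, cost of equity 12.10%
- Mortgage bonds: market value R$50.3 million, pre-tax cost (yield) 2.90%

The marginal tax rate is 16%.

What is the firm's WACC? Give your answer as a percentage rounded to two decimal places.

Total capital V = 299 + 50.3 = 349.3.
Equity: weight = 299/349.3 = 0.8560; cost = 12.1%.
Mortgage bonds: weight = 50.3/349.3 = 0.1440; after-tax cost = 2.9% × (1 − 16%) = 2.4360%.
WACC = 0.8560 × 12.1000% + 0.1440 × 2.4360% = 10.7084%.

10.71%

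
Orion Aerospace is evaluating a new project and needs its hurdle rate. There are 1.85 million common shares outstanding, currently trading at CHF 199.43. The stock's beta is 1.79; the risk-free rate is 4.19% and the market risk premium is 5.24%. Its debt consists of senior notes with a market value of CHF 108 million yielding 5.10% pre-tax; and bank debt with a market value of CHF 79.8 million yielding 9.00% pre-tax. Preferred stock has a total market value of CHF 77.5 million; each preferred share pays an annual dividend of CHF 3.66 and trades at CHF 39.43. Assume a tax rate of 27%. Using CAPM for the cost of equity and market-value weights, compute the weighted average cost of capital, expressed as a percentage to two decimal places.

10.49%

Cost of equity via CAPM: Re = 4.19% + 1.79 × 5.24% = 13.5696%.
Cost of preferred: Rp = 3.66 / 39.43 = 9.2823%.
Market value of equity E = 199.43 × 1.85m = 368.9455m.
Total capital V = 368.9455 + 77.5 + 108 + 79.8 = 634.2455.
Equity: weight = 368.9455/634.2455 = 0.5817; cost = 13.5696%.
Preferred: weight = 77.5/634.2455 = 0.1222; cost = 9.2823%.
Senior notes: weight = 108/634.2455 = 0.1703; after-tax cost = 5.1% × (1 − 27%) = 3.7230%.
Bank debt: weight = 79.8/634.2455 = 0.1258; after-tax cost = 9% × (1 − 27%) = 6.5700%.
WACC = 0.5817 × 13.5696% + 0.1222 × 9.2823% + 0.1703 × 3.7230% + 0.1258 × 6.5700% = 10.4884%.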